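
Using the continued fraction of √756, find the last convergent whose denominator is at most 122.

2997/109

√756 = [27; 2, 54, …] (period length 2).
Convergents:
  p_0/q_0 = 27/1
  p_1/q_1 = 55/2
  p_2/q_2 = 2997/109
  p_3/q_3 = 6049/220
q_2 = 109 ≤ 122 < 220 = q_3, so the answer is 2997/109.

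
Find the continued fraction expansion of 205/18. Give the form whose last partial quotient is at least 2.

[11; 2, 1, 1, 3]

205 = 11·18 + 7
18 = 2·7 + 4
7 = 1·4 + 3
4 = 1·3 + 1
3 = 3·1 + 0  (stop)
So 205/18 = [11; 2, 1, 1, 3].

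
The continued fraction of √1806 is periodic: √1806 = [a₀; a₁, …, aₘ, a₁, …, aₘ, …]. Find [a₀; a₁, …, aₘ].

a₀ = ⌊√1806⌋ = 42.
With m₀=0, d₀=1 and mₖ₊₁ = dₖaₖ − mₖ, dₖ₊₁ = (n − mₖ₊₁²)/dₖ, aₖ₊₁ = ⌊(a₀+mₖ₊₁)/dₖ₊₁⌋:
  k=1: m=42, d=42, a=2
  k=2: m=42, d=1, a=84
d=1 and a=2a₀=84 at k=2, so the next step gives (m, d) = (42, 42) again — its k=1 value — and the period has length 2.

[42; 2, 84]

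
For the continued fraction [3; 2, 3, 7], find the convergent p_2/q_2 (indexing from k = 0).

Using pₖ = aₖpₖ₋₁ + pₖ₋₂, qₖ = aₖqₖ₋₁ + qₖ₋₂ (with p₋₁=1, p₋₂=0, q₋₁=0, q₋₂=1):
  k=0: a=3, p=3, q=1
  k=1: a=2, p=7, q=2
  k=2: a=3, p=24, q=7

24/7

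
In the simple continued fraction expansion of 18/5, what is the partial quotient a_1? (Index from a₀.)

18 = 3·5 + 3   →  a_0 = 3
5 = 1·3 + 2   →  a_1 = 1

1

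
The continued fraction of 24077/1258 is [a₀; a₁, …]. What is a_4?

3

24077 = 19·1258 + 175   →  a_0 = 19
1258 = 7·175 + 33   →  a_1 = 7
175 = 5·33 + 10   →  a_2 = 5
33 = 3·10 + 3   →  a_3 = 3
10 = 3·3 + 1   →  a_4 = 3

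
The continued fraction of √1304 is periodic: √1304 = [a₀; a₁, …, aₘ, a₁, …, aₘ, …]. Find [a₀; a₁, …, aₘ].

a₀ = ⌊√1304⌋ = 36.
With m₀=0, d₀=1 and mₖ₊₁ = dₖaₖ − mₖ, dₖ₊₁ = (n − mₖ₊₁²)/dₖ, aₖ₊₁ = ⌊(a₀+mₖ₊₁)/dₖ₊₁⌋:
  k=1: m=36, d=8, a=9
  k=2: m=36, d=1, a=72
d=1 and a=2a₀=72 at k=2, so the next step gives (m, d) = (36, 8) again — its k=1 value — and the period has length 2.

[36; 9, 72]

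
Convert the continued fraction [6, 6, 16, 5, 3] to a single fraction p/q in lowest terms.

Fold from the inside: start with 3/1.
  5 + 1/3 = 16/3
  16 + 3/16 = 259/16
  6 + 16/259 = 1570/259
  6 + 259/1570 = 9679/1570

9679/1570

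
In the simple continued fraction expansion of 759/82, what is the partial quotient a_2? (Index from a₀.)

759 = 9·82 + 21   →  a_0 = 9
82 = 3·21 + 19   →  a_1 = 3
21 = 1·19 + 2   →  a_2 = 1

1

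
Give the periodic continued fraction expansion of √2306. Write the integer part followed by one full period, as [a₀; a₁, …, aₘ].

a₀ = ⌊√2306⌋ = 48.
With m₀=0, d₀=1 and mₖ₊₁ = dₖaₖ − mₖ, dₖ₊₁ = (n − mₖ₊₁²)/dₖ, aₖ₊₁ = ⌊(a₀+mₖ₊₁)/dₖ₊₁⌋:
  k=1: m=48, d=2, a=48
  k=2: m=48, d=1, a=96
d=1 and a=2a₀=96 at k=2, so the next step gives (m, d) = (48, 2) again — its k=1 value — and the period has length 2.

[48; 48, 96]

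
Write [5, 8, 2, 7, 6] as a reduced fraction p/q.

Using pₖ = aₖpₖ₋₁ + pₖ₋₂ and qₖ = aₖqₖ₋₁ + qₖ₋₂:
  k=0: a=5, p=5, q=1
  k=1: a=8, p=41, q=8
  k=2: a=2, p=87, q=17
  k=3: a=7, p=650, q=127
  k=4: a=6, p=3987, q=779

3987/779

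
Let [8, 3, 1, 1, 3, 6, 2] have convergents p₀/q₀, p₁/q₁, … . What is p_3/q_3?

58/7

Using pₖ = aₖpₖ₋₁ + pₖ₋₂, qₖ = aₖqₖ₋₁ + qₖ₋₂ (with p₋₁=1, p₋₂=0, q₋₁=0, q₋₂=1):
  k=0: a=8, p=8, q=1
  k=1: a=3, p=25, q=3
  k=2: a=1, p=33, q=4
  k=3: a=1, p=58, q=7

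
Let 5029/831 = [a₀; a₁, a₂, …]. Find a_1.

5029 = 6·831 + 43   →  a_0 = 6
831 = 19·43 + 14   →  a_1 = 19

19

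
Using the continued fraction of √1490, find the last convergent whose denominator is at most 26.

√1490 = [38; 1, 1, 1, 1, 76, …] (period length 5).
Convergents:
  p_0/q_0 = 38/1
  p_1/q_1 = 39/1
  p_2/q_2 = 77/2
  p_3/q_3 = 116/3
  p_4/q_4 = 193/5
  p_5/q_5 = 14784/383
q_4 = 5 ≤ 26 < 383 = q_5, so the answer is 193/5.

193/5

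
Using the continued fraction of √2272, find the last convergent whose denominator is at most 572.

√2272 = [47; 1, 1, 1, 94, …] (period length 4).
Convergents:
  p_0/q_0 = 47/1
  p_1/q_1 = 48/1
  p_2/q_2 = 95/2
  p_3/q_3 = 143/3
  p_4/q_4 = 13537/284
  p_5/q_5 = 13680/287
  p_6/q_6 = 27217/571
  p_7/q_7 = 40897/858
q_6 = 571 ≤ 572 < 858 = q_7, so the answer is 27217/571.

27217/571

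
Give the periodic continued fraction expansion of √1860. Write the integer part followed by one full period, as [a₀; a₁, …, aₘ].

[43; 7, 1, 4, 1, 7, 86]

a₀ = ⌊√1860⌋ = 43.
With m₀=0, d₀=1 and mₖ₊₁ = dₖaₖ − mₖ, dₖ₊₁ = (n − mₖ₊₁²)/dₖ, aₖ₊₁ = ⌊(a₀+mₖ₊₁)/dₖ₊₁⌋:
  k=1: m=43, d=11, a=7
  k=2: m=34, d=64, a=1
  k=3: m=30, d=15, a=4
  k=4: m=30, d=64, a=1
  k=5: m=34, d=11, a=7
  k=6: m=43, d=1, a=86
d=1 and a=2a₀=86 at k=6, so the next step gives (m, d) = (43, 11) again — its k=1 value — and the period has length 6.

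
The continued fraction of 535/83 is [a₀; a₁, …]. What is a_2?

4

535 = 6·83 + 37   →  a_0 = 6
83 = 2·37 + 9   →  a_1 = 2
37 = 4·9 + 1   →  a_2 = 4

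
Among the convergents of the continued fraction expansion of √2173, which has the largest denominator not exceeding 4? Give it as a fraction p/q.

140/3

√2173 = [46; 1, 1, 1, 1, 1, 1, 92, …] (period length 7).
Convergents:
  p_0/q_0 = 46/1
  p_1/q_1 = 47/1
  p_2/q_2 = 93/2
  p_3/q_3 = 140/3
  p_4/q_4 = 233/5
q_3 = 3 ≤ 4 < 5 = q_4, so the answer is 140/3.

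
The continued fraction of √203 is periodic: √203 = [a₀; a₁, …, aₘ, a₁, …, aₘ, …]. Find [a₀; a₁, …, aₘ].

[14; 4, 28]

a₀ = ⌊√203⌋ = 14.
With m₀=0, d₀=1 and mₖ₊₁ = dₖaₖ − mₖ, dₖ₊₁ = (n − mₖ₊₁²)/dₖ, aₖ₊₁ = ⌊(a₀+mₖ₊₁)/dₖ₊₁⌋:
  k=1: m=14, d=7, a=4
  k=2: m=14, d=1, a=28
d=1 and a=2a₀=28 at k=2, so the next step gives (m, d) = (14, 7) again — its k=1 value — and the period has length 2.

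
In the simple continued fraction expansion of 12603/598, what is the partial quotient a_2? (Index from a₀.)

3

12603 = 21·598 + 45   →  a_0 = 21
598 = 13·45 + 13   →  a_1 = 13
45 = 3·13 + 6   →  a_2 = 3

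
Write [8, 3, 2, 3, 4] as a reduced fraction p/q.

Fold from the inside: start with 4/1.
  3 + 1/4 = 13/4
  2 + 4/13 = 30/13
  3 + 13/30 = 103/30
  8 + 30/103 = 854/103

854/103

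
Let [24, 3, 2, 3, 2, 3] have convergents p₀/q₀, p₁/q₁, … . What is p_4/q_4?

Using pₖ = aₖpₖ₋₁ + pₖ₋₂, qₖ = aₖqₖ₋₁ + qₖ₋₂ (with p₋₁=1, p₋₂=0, q₋₁=0, q₋₂=1):
  k=0: a=24, p=24, q=1
  k=1: a=3, p=73, q=3
  k=2: a=2, p=170, q=7
  k=3: a=3, p=583, q=24
  k=4: a=2, p=1336, q=55

1336/55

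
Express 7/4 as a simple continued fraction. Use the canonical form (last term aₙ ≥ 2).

7 = 1*4 + 3
4 = 1*3 + 1
3 = 3*1 + 0  (stop)
So 7/4 = [1; 1, 3].

[1; 1, 3]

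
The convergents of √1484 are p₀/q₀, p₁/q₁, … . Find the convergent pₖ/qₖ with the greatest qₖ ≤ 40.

886/23

√1484 = [38; 1, 1, 10, 1, 1, 76, …] (period length 6).
Convergents:
  p_0/q_0 = 38/1
  p_1/q_1 = 39/1
  p_2/q_2 = 77/2
  p_3/q_3 = 809/21
  p_4/q_4 = 886/23
  p_5/q_5 = 1695/44
q_4 = 23 ≤ 40 < 44 = q_5, so the answer is 886/23.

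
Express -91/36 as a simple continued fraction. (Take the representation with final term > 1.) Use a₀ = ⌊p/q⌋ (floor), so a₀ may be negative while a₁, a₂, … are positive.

-91 = -3·36 + 17
36 = 2·17 + 2
17 = 8·2 + 1
2 = 2·1 + 0  (stop)
So -91/36 = [-3; 2, 8, 2].

[-3; 2, 8, 2]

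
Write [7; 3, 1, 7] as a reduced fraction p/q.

Using pₖ = aₖpₖ₋₁ + pₖ₋₂ and qₖ = aₖqₖ₋₁ + qₖ₋₂:
  k=0: a=7, p=7, q=1
  k=1: a=3, p=22, q=3
  k=2: a=1, p=29, q=4
  k=3: a=7, p=225, q=31

225/31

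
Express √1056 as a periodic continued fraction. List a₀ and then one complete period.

a₀ = ⌊√1056⌋ = 32.
With m₀=0, d₀=1 and mₖ₊₁ = dₖaₖ − mₖ, dₖ₊₁ = (n − mₖ₊₁²)/dₖ, aₖ₊₁ = ⌊(a₀+mₖ₊₁)/dₖ₊₁⌋:
  k=1: m=32, d=32, a=2
  k=2: m=32, d=1, a=64
d=1 and a=2a₀=64 at k=2, so the next step gives (m, d) = (32, 32) again — its k=1 value — and the period has length 2.

[32; 2, 64]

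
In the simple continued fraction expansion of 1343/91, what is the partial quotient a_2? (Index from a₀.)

3

1343 = 14·91 + 69   →  a_0 = 14
91 = 1·69 + 22   →  a_1 = 1
69 = 3·22 + 3   →  a_2 = 3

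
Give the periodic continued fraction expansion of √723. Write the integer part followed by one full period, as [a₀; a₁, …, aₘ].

[26; 1, 7, 1, 52]

a₀ = ⌊√723⌋ = 26.
With m₀=0, d₀=1 and mₖ₊₁ = dₖaₖ − mₖ, dₖ₊₁ = (n − mₖ₊₁²)/dₖ, aₖ₊₁ = ⌊(a₀+mₖ₊₁)/dₖ₊₁⌋:
  k=1: m=26, d=47, a=1
  k=2: m=21, d=6, a=7
  k=3: m=21, d=47, a=1
  k=4: m=26, d=1, a=52
d=1 and a=2a₀=52 at k=4, so the next step gives (m, d) = (26, 47) again — its k=1 value — and the period has length 4.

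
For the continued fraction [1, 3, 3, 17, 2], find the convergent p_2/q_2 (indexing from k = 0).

13/10

Using pₖ = aₖpₖ₋₁ + pₖ₋₂, qₖ = aₖqₖ₋₁ + qₖ₋₂ (with p₋₁=1, p₋₂=0, q₋₁=0, q₋₂=1):
  k=0: a=1, p=1, q=1
  k=1: a=3, p=4, q=3
  k=2: a=3, p=13, q=10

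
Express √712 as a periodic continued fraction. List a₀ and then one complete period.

a₀ = ⌊√712⌋ = 26.
With m₀=0, d₀=1 and mₖ₊₁ = dₖaₖ − mₖ, dₖ₊₁ = (n − mₖ₊₁²)/dₖ, aₖ₊₁ = ⌊(a₀+mₖ₊₁)/dₖ₊₁⌋:
  k=1: m=26, d=36, a=1
  k=2: m=10, d=17, a=2
  k=3: m=24, d=8, a=6
  k=4: m=24, d=17, a=2
  k=5: m=10, d=36, a=1
  k=6: m=26, d=1, a=52
d=1 and a=2a₀=52 at k=6, so the next step gives (m, d) = (26, 36) again — its k=1 value — and the period has length 6.

[26; 1, 2, 6, 2, 1, 52]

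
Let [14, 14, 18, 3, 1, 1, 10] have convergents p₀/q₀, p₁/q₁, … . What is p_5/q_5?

25314/1799

Using pₖ = aₖpₖ₋₁ + pₖ₋₂, qₖ = aₖqₖ₋₁ + qₖ₋₂ (with p₋₁=1, p₋₂=0, q₋₁=0, q₋₂=1):
  k=0: a=14, p=14, q=1
  k=1: a=14, p=197, q=14
  k=2: a=18, p=3560, q=253
  k=3: a=3, p=10877, q=773
  k=4: a=1, p=14437, q=1026
  k=5: a=1, p=25314, q=1799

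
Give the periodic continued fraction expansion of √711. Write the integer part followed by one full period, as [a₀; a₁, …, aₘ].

a₀ = ⌊√711⌋ = 26.
With m₀=0, d₀=1 and mₖ₊₁ = dₖaₖ − mₖ, dₖ₊₁ = (n − mₖ₊₁²)/dₖ, aₖ₊₁ = ⌊(a₀+mₖ₊₁)/dₖ₊₁⌋:
  k=1: m=26, d=35, a=1
  k=2: m=9, d=18, a=1
  k=3: m=9, d=35, a=1
  k=4: m=26, d=1, a=52
d=1 and a=2a₀=52 at k=4, so the next step gives (m, d) = (26, 35) again — its k=1 value — and the period has length 4.

[26; 1, 1, 1, 52]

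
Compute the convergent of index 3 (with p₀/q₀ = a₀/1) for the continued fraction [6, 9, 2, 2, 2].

Using pₖ = aₖpₖ₋₁ + pₖ₋₂, qₖ = aₖqₖ₋₁ + qₖ₋₂ (with p₋₁=1, p₋₂=0, q₋₁=0, q₋₂=1):
  k=0: a=6, p=6, q=1
  k=1: a=9, p=55, q=9
  k=2: a=2, p=116, q=19
  k=3: a=2, p=287, q=47

287/47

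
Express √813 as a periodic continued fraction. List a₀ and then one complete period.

[28; 1, 1, 18, 1, 1, 56]

a₀ = ⌊√813⌋ = 28.
With m₀=0, d₀=1 and mₖ₊₁ = dₖaₖ − mₖ, dₖ₊₁ = (n − mₖ₊₁²)/dₖ, aₖ₊₁ = ⌊(a₀+mₖ₊₁)/dₖ₊₁⌋:
  k=1: m=28, d=29, a=1
  k=2: m=1, d=28, a=1
  k=3: m=27, d=3, a=18
  k=4: m=27, d=28, a=1
  k=5: m=1, d=29, a=1
  k=6: m=28, d=1, a=56
d=1 and a=2a₀=56 at k=6, so the next step gives (m, d) = (28, 29) again — its k=1 value — and the period has length 6.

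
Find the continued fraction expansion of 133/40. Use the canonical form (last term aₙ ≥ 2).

133 = 3·40 + 13
40 = 3·13 + 1
13 = 13·1 + 0  (stop)
So 133/40 = [3; 3, 13].

[3; 3, 13]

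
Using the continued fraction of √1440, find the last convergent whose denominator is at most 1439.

54037/1424

√1440 = [37; 1, 17, 1, 74, …] (period length 4).
Convergents:
  p_0/q_0 = 37/1
  p_1/q_1 = 38/1
  p_2/q_2 = 683/18
  p_3/q_3 = 721/19
  p_4/q_4 = 54037/1424
  p_5/q_5 = 54758/1443
q_4 = 1424 ≤ 1439 < 1443 = q_5, so the answer is 54037/1424.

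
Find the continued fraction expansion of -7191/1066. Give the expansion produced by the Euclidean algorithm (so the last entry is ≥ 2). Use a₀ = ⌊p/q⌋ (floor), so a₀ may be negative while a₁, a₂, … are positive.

-7191 = -7*1066 + 271
1066 = 3*271 + 253
271 = 1*253 + 18
253 = 14*18 + 1
18 = 18*1 + 0  (stop)
So -7191/1066 = [-7; 3, 1, 14, 18].

[-7; 3, 1, 14, 18]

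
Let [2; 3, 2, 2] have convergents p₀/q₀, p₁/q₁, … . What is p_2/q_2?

Using pₖ = aₖpₖ₋₁ + pₖ₋₂, qₖ = aₖqₖ₋₁ + qₖ₋₂ (with p₋₁=1, p₋₂=0, q₋₁=0, q₋₂=1):
  k=0: a=2, p=2, q=1
  k=1: a=3, p=7, q=3
  k=2: a=2, p=16, q=7

16/7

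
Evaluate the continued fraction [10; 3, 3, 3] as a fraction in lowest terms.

340/33

Fold from the inside: start with 3/1.
  3 + 1/3 = 10/3
  3 + 3/10 = 33/10
  10 + 10/33 = 340/33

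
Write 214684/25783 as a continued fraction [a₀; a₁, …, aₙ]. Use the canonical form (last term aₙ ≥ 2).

214684 = 8×25783 + 8420
25783 = 3×8420 + 523
8420 = 16×523 + 52
523 = 10×52 + 3
52 = 17×3 + 1
3 = 3×1 + 0  (stop)
So 214684/25783 = [8; 3, 16, 10, 17, 3].

[8; 3, 16, 10, 17, 3]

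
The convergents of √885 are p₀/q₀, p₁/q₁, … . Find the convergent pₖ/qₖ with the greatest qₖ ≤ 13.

119/4

√885 = [29; 1, 2, 1, 58, …] (period length 4).
Convergents:
  p_0/q_0 = 29/1
  p_1/q_1 = 30/1
  p_2/q_2 = 89/3
  p_3/q_3 = 119/4
  p_4/q_4 = 6991/235
q_3 = 4 ≤ 13 < 235 = q_4, so the answer is 119/4.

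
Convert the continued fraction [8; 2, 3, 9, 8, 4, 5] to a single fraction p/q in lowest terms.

Using pₖ = aₖpₖ₋₁ + pₖ₋₂ and qₖ = aₖqₖ₋₁ + qₖ₋₂:
  k=0: a=8, p=8, q=1
  k=1: a=2, p=17, q=2
  k=2: a=3, p=59, q=7
  k=3: a=9, p=548, q=65
  k=4: a=8, p=4443, q=527
  k=5: a=4, p=18320, q=2173
  k=6: a=5, p=96043, q=11392

96043/11392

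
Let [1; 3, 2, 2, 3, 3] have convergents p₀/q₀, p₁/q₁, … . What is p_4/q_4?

75/58

Using pₖ = aₖpₖ₋₁ + pₖ₋₂, qₖ = aₖqₖ₋₁ + qₖ₋₂ (with p₋₁=1, p₋₂=0, q₋₁=0, q₋₂=1):
  k=0: a=1, p=1, q=1
  k=1: a=3, p=4, q=3
  k=2: a=2, p=9, q=7
  k=3: a=2, p=22, q=17
  k=4: a=3, p=75, q=58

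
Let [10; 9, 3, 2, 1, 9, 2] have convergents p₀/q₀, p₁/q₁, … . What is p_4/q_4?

940/93

Using pₖ = aₖpₖ₋₁ + pₖ₋₂, qₖ = aₖqₖ₋₁ + qₖ₋₂ (with p₋₁=1, p₋₂=0, q₋₁=0, q₋₂=1):
  k=0: a=10, p=10, q=1
  k=1: a=9, p=91, q=9
  k=2: a=3, p=283, q=28
  k=3: a=2, p=657, q=65
  k=4: a=1, p=940, q=93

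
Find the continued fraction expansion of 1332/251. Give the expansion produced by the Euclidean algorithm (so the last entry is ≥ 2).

[5; 3, 3, 1, 5, 1, 2]

1332 = 5*251 + 77
251 = 3*77 + 20
77 = 3*20 + 17
20 = 1*17 + 3
17 = 5*3 + 2
3 = 1*2 + 1
2 = 2*1 + 0  (stop)
So 1332/251 = [5; 3, 3, 1, 5, 1, 2].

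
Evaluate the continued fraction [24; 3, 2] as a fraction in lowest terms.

Fold from the inside: start with 2/1.
  3 + 1/2 = 7/2
  24 + 2/7 = 170/7

170/7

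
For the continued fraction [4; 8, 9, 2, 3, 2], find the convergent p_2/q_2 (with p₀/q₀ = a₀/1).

301/73

Using pₖ = aₖpₖ₋₁ + pₖ₋₂, qₖ = aₖqₖ₋₁ + qₖ₋₂ (with p₋₁=1, p₋₂=0, q₋₁=0, q₋₂=1):
  k=0: a=4, p=4, q=1
  k=1: a=8, p=33, q=8
  k=2: a=9, p=301, q=73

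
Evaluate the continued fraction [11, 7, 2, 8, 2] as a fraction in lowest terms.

Using pₖ = aₖpₖ₋₁ + pₖ₋₂ and qₖ = aₖqₖ₋₁ + qₖ₋₂:
  k=0: a=11, p=11, q=1
  k=1: a=7, p=78, q=7
  k=2: a=2, p=167, q=15
  k=3: a=8, p=1414, q=127
  k=4: a=2, p=2995, q=269

2995/269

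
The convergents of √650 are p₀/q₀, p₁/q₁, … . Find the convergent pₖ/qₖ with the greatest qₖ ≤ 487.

√650 = [25; 2, 50, …] (period length 2).
Convergents:
  p_0/q_0 = 25/1
  p_1/q_1 = 51/2
  p_2/q_2 = 2575/101
  p_3/q_3 = 5201/204
  p_4/q_4 = 262625/10301
q_3 = 204 ≤ 487 < 10301 = q_4, so the answer is 5201/204.

5201/204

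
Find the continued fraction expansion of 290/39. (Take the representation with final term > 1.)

[7; 2, 3, 2, 2]

290 = 7×39 + 17
39 = 2×17 + 5
17 = 3×5 + 2
5 = 2×2 + 1
2 = 2×1 + 0  (stop)
So 290/39 = [7; 2, 3, 2, 2].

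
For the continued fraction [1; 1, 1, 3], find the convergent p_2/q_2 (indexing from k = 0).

3/2

Using pₖ = aₖpₖ₋₁ + pₖ₋₂, qₖ = aₖqₖ₋₁ + qₖ₋₂ (with p₋₁=1, p₋₂=0, q₋₁=0, q₋₂=1):
  k=0: a=1, p=1, q=1
  k=1: a=1, p=2, q=1
  k=2: a=1, p=3, q=2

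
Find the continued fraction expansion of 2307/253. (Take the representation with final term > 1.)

2307 = 9×253 + 30
253 = 8×30 + 13
30 = 2×13 + 4
13 = 3×4 + 1
4 = 4×1 + 0  (stop)
So 2307/253 = [9; 8, 2, 3, 4].

[9; 8, 2, 3, 4]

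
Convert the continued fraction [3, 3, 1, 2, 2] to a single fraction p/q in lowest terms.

85/26

Using pₖ = aₖpₖ₋₁ + pₖ₋₂ and qₖ = aₖqₖ₋₁ + qₖ₋₂:
  k=0: a=3, p=3, q=1
  k=1: a=3, p=10, q=3
  k=2: a=1, p=13, q=4
  k=3: a=2, p=36, q=11
  k=4: a=2, p=85, q=26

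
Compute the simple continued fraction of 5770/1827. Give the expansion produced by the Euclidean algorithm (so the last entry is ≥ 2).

[3; 6, 3, 9, 3, 3]

5770 = 3·1827 + 289
1827 = 6·289 + 93
289 = 3·93 + 10
93 = 9·10 + 3
10 = 3·3 + 1
3 = 3·1 + 0  (stop)
So 5770/1827 = [3; 6, 3, 9, 3, 3].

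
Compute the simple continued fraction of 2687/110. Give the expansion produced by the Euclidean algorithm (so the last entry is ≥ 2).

2687 = 24·110 + 47
110 = 2·47 + 16
47 = 2·16 + 15
16 = 1·15 + 1
15 = 15·1 + 0  (stop)
So 2687/110 = [24; 2, 2, 1, 15].

[24; 2, 2, 1, 15]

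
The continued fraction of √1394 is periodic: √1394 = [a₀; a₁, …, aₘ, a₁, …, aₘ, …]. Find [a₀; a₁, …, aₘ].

[37; 2, 1, 36, 1, 2, 74]

a₀ = ⌊√1394⌋ = 37.
With m₀=0, d₀=1 and mₖ₊₁ = dₖaₖ − mₖ, dₖ₊₁ = (n − mₖ₊₁²)/dₖ, aₖ₊₁ = ⌊(a₀+mₖ₊₁)/dₖ₊₁⌋:
  k=1: m=37, d=25, a=2
  k=2: m=13, d=49, a=1
  k=3: m=36, d=2, a=36
  k=4: m=36, d=49, a=1
  k=5: m=13, d=25, a=2
  k=6: m=37, d=1, a=74
d=1 and a=2a₀=74 at k=6, so the next step gives (m, d) = (37, 25) again — its k=1 value — and the period has length 6.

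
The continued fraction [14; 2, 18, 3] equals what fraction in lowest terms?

1637/113

Using pₖ = aₖpₖ₋₁ + pₖ₋₂ and qₖ = aₖqₖ₋₁ + qₖ₋₂:
  k=0: a=14, p=14, q=1
  k=1: a=2, p=29, q=2
  k=2: a=18, p=536, q=37
  k=3: a=3, p=1637, q=113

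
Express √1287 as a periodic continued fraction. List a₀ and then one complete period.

[35; 1, 6, 1, 70]

a₀ = ⌊√1287⌋ = 35.
With m₀=0, d₀=1 and mₖ₊₁ = dₖaₖ − mₖ, dₖ₊₁ = (n − mₖ₊₁²)/dₖ, aₖ₊₁ = ⌊(a₀+mₖ₊₁)/dₖ₊₁⌋:
  k=1: m=35, d=62, a=1
  k=2: m=27, d=9, a=6
  k=3: m=27, d=62, a=1
  k=4: m=35, d=1, a=70
d=1 and a=2a₀=70 at k=4, so the next step gives (m, d) = (35, 62) again — its k=1 value — and the period has length 4.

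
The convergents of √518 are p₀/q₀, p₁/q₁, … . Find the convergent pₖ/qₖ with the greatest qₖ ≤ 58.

569/25

√518 = [22; 1, 3, 6, 3, 1, 44, …] (period length 6).
Convergents:
  p_0/q_0 = 22/1
  p_1/q_1 = 23/1
  p_2/q_2 = 91/4
  p_3/q_3 = 569/25
  p_4/q_4 = 1798/79
q_3 = 25 ≤ 58 < 79 = q_4, so the answer is 569/25.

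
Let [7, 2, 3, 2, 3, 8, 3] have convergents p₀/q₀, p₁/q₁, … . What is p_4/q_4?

Using pₖ = aₖpₖ₋₁ + pₖ₋₂, qₖ = aₖqₖ₋₁ + qₖ₋₂ (with p₋₁=1, p₋₂=0, q₋₁=0, q₋₂=1):
  k=0: a=7, p=7, q=1
  k=1: a=2, p=15, q=2
  k=2: a=3, p=52, q=7
  k=3: a=2, p=119, q=16
  k=4: a=3, p=409, q=55

409/55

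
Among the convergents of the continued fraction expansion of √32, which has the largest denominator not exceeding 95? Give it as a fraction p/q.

√32 = [5; 1, 1, 1, 10, …] (period length 4).
Convergents:
  p_0/q_0 = 5/1
  p_1/q_1 = 6/1
  p_2/q_2 = 11/2
  p_3/q_3 = 17/3
  p_4/q_4 = 181/32
  p_5/q_5 = 198/35
  p_6/q_6 = 379/67
  p_7/q_7 = 577/102
q_6 = 67 ≤ 95 < 102 = q_7, so the answer is 379/67.

379/67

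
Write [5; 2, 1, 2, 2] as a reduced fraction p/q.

Using pₖ = aₖpₖ₋₁ + pₖ₋₂ and qₖ = aₖqₖ₋₁ + qₖ₋₂:
  k=0: a=5, p=5, q=1
  k=1: a=2, p=11, q=2
  k=2: a=1, p=16, q=3
  k=3: a=2, p=43, q=8
  k=4: a=2, p=102, q=19

102/19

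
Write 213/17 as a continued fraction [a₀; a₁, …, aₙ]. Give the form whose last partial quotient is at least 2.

213 = 12×17 + 9
17 = 1×9 + 8
9 = 1×8 + 1
8 = 8×1 + 0  (stop)
So 213/17 = [12; 1, 1, 8].

[12; 1, 1, 8]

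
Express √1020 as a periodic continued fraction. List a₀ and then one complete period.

a₀ = ⌊√1020⌋ = 31.
With m₀=0, d₀=1 and mₖ₊₁ = dₖaₖ − mₖ, dₖ₊₁ = (n − mₖ₊₁²)/dₖ, aₖ₊₁ = ⌊(a₀+mₖ₊₁)/dₖ₊₁⌋:
  k=1: m=31, d=59, a=1
  k=2: m=28, d=4, a=14
  k=3: m=28, d=59, a=1
  k=4: m=31, d=1, a=62
d=1 and a=2a₀=62 at k=4, so the next step gives (m, d) = (31, 59) again — its k=1 value — and the period has length 4.

[31; 1, 14, 1, 62]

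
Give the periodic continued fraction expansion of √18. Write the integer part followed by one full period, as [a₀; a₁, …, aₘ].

a₀ = ⌊√18⌋ = 4.
With m₀=0, d₀=1 and mₖ₊₁ = dₖaₖ − mₖ, dₖ₊₁ = (n − mₖ₊₁²)/dₖ, aₖ₊₁ = ⌊(a₀+mₖ₊₁)/dₖ₊₁⌋:
  k=1: m=4, d=2, a=4
  k=2: m=4, d=1, a=8
d=1 and a=2a₀=8 at k=2, so the next step gives (m, d) = (4, 2) again — its k=1 value — and the period has length 2.

[4; 4, 8]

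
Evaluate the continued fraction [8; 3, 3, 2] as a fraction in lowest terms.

191/23

Fold from the inside: start with 2/1.
  3 + 1/2 = 7/2
  3 + 2/7 = 23/7
  8 + 7/23 = 191/23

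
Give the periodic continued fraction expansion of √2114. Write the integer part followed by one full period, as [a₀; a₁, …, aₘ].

a₀ = ⌊√2114⌋ = 45.
With m₀=0, d₀=1 and mₖ₊₁ = dₖaₖ − mₖ, dₖ₊₁ = (n − mₖ₊₁²)/dₖ, aₖ₊₁ = ⌊(a₀+mₖ₊₁)/dₖ₊₁⌋:
  k=1: m=45, d=89, a=1
  k=2: m=44, d=2, a=44
  k=3: m=44, d=89, a=1
  k=4: m=45, d=1, a=90
d=1 and a=2a₀=90 at k=4, so the next step gives (m, d) = (45, 89) again — its k=1 value — and the period has length 4.

[45; 1, 44, 1, 90]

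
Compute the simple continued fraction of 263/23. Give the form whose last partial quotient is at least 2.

[11; 2, 3, 3]

263 = 11×23 + 10
23 = 2×10 + 3
10 = 3×3 + 1
3 = 3×1 + 0  (stop)
So 263/23 = [11; 2, 3, 3].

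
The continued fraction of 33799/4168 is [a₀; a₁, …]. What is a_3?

4

33799 = 8·4168 + 455   →  a_0 = 8
4168 = 9·455 + 73   →  a_1 = 9
455 = 6·73 + 17   →  a_2 = 6
73 = 4·17 + 5   →  a_3 = 4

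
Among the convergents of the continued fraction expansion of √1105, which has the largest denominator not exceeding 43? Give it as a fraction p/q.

√1105 = [33; 4, 7, 7, 4, 66, …] (period length 5).
Convergents:
  p_0/q_0 = 33/1
  p_1/q_1 = 133/4
  p_2/q_2 = 964/29
  p_3/q_3 = 6881/207
q_2 = 29 ≤ 43 < 207 = q_3, so the answer is 964/29.

964/29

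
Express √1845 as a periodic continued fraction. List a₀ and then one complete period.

[42; 1, 20, 2, 20, 1, 84]

a₀ = ⌊√1845⌋ = 42.
With m₀=0, d₀=1 and mₖ₊₁ = dₖaₖ − mₖ, dₖ₊₁ = (n − mₖ₊₁²)/dₖ, aₖ₊₁ = ⌊(a₀+mₖ₊₁)/dₖ₊₁⌋:
  k=1: m=42, d=81, a=1
  k=2: m=39, d=4, a=20
  k=3: m=41, d=41, a=2
  k=4: m=41, d=4, a=20
  k=5: m=39, d=81, a=1
  k=6: m=42, d=1, a=84
d=1 and a=2a₀=84 at k=6, so the next step gives (m, d) = (42, 81) again — its k=1 value — and the period has length 6.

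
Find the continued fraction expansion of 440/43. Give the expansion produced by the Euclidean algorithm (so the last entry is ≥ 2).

440 = 10×43 + 10
43 = 4×10 + 3
10 = 3×3 + 1
3 = 3×1 + 0  (stop)
So 440/43 = [10; 4, 3, 3].

[10; 4, 3, 3]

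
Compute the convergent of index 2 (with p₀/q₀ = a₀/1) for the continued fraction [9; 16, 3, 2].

444/49

Using pₖ = aₖpₖ₋₁ + pₖ₋₂, qₖ = aₖqₖ₋₁ + qₖ₋₂ (with p₋₁=1, p₋₂=0, q₋₁=0, q₋₂=1):
  k=0: a=9, p=9, q=1
  k=1: a=16, p=145, q=16
  k=2: a=3, p=444, q=49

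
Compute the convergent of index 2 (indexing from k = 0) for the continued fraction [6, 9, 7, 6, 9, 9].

391/64

Using pₖ = aₖpₖ₋₁ + pₖ₋₂, qₖ = aₖqₖ₋₁ + qₖ₋₂ (with p₋₁=1, p₋₂=0, q₋₁=0, q₋₂=1):
  k=0: a=6, p=6, q=1
  k=1: a=9, p=55, q=9
  k=2: a=7, p=391, q=64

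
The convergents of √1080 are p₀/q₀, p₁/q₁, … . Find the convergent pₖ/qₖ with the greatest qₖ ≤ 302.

5291/161

√1080 = [32; 1, 6, 3, 6, 1, 64, …] (period length 6).
Convergents:
  p_0/q_0 = 32/1
  p_1/q_1 = 33/1
  p_2/q_2 = 230/7
  p_3/q_3 = 723/22
  p_4/q_4 = 4568/139
  p_5/q_5 = 5291/161
  p_6/q_6 = 343192/10443
q_5 = 161 ≤ 302 < 10443 = q_6, so the answer is 5291/161.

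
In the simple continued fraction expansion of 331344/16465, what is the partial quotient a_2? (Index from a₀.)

18

331344 = 20·16465 + 2044   →  a_0 = 20
16465 = 8·2044 + 113   →  a_1 = 8
2044 = 18·113 + 10   →  a_2 = 18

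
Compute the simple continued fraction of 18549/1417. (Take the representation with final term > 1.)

[13; 11, 14, 4, 2]

18549 = 13·1417 + 128
1417 = 11·128 + 9
128 = 14·9 + 2
9 = 4·2 + 1
2 = 2·1 + 0  (stop)
So 18549/1417 = [13; 11, 14, 4, 2].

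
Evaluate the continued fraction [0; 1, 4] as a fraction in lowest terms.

4/5

Fold from the inside: start with 4/1.
  1 + 1/4 = 5/4
  0 + 4/5 = 4/5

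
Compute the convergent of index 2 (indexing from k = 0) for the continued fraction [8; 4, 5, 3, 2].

173/21

Using pₖ = aₖpₖ₋₁ + pₖ₋₂, qₖ = aₖqₖ₋₁ + qₖ₋₂ (with p₋₁=1, p₋₂=0, q₋₁=0, q₋₂=1):
  k=0: a=8, p=8, q=1
  k=1: a=4, p=33, q=4
  k=2: a=5, p=173, q=21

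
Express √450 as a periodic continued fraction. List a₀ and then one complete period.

a₀ = ⌊√450⌋ = 21.
With m₀=0, d₀=1 and mₖ₊₁ = dₖaₖ − mₖ, dₖ₊₁ = (n − mₖ₊₁²)/dₖ, aₖ₊₁ = ⌊(a₀+mₖ₊₁)/dₖ₊₁⌋:
  k=1: m=21, d=9, a=4
  k=2: m=15, d=25, a=1
  k=3: m=10, d=14, a=2
  k=4: m=18, d=9, a=4
  k=5: m=18, d=14, a=2
  k=6: m=10, d=25, a=1
  k=7: m=15, d=9, a=4
  k=8: m=21, d=1, a=42
d=1 and a=2a₀=42 at k=8, so the next step gives (m, d) = (21, 9) again — its k=1 value — and the period has length 8.

[21; 4, 1, 2, 4, 2, 1, 4, 42]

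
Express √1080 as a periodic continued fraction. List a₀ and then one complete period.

a₀ = ⌊√1080⌋ = 32.
With m₀=0, d₀=1 and mₖ₊₁ = dₖaₖ − mₖ, dₖ₊₁ = (n − mₖ₊₁²)/dₖ, aₖ₊₁ = ⌊(a₀+mₖ₊₁)/dₖ₊₁⌋:
  k=1: m=32, d=56, a=1
  k=2: m=24, d=9, a=6
  k=3: m=30, d=20, a=3
  k=4: m=30, d=9, a=6
  k=5: m=24, d=56, a=1
  k=6: m=32, d=1, a=64
d=1 and a=2a₀=64 at k=6, so the next step gives (m, d) = (32, 56) again — its k=1 value — and the period has length 6.

[32; 1, 6, 3, 6, 1, 64]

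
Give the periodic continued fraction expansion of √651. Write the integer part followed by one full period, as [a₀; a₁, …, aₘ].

[25; 1, 1, 16, 1, 1, 50]

a₀ = ⌊√651⌋ = 25.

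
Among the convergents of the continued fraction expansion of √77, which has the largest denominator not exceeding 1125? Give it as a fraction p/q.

6239/711

√77 = [8; 1, 3, 2, 3, 1, 16, …] (period length 6).
Convergents:
  p_0/q_0 = 8/1
  p_1/q_1 = 9/1
  p_2/q_2 = 35/4
  p_3/q_3 = 79/9
  p_4/q_4 = 272/31
  p_5/q_5 = 351/40
  p_6/q_6 = 5888/671
  p_7/q_7 = 6239/711
  p_8/q_8 = 24605/2804
q_7 = 711 ≤ 1125 < 2804 = q_8, so the answer is 6239/711.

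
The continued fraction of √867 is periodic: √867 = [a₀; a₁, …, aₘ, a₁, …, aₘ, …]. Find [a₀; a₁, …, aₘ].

[29; 2, 4, 29, 4, 2, 58]

a₀ = ⌊√867⌋ = 29.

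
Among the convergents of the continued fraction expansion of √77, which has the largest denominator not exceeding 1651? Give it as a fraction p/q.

√77 = [8; 1, 3, 2, 3, 1, 16, …] (period length 6).
Convergents:
  p_0/q_0 = 8/1
  p_1/q_1 = 9/1
  p_2/q_2 = 35/4
  p_3/q_3 = 79/9
  p_4/q_4 = 272/31
  p_5/q_5 = 351/40
  p_6/q_6 = 5888/671
  p_7/q_7 = 6239/711
  p_8/q_8 = 24605/2804
q_7 = 711 ≤ 1651 < 2804 = q_8, so the answer is 6239/711.

6239/711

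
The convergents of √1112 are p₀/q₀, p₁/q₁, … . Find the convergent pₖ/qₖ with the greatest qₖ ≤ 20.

√1112 = [33; 2, 1, 7, 1, 2, 66, …] (period length 6).
Convergents:
  p_0/q_0 = 33/1
  p_1/q_1 = 67/2
  p_2/q_2 = 100/3
  p_3/q_3 = 767/23
q_2 = 3 ≤ 20 < 23 = q_3, so the answer is 100/3.

100/3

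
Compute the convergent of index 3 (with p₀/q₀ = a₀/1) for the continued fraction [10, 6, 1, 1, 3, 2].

Using pₖ = aₖpₖ₋₁ + pₖ₋₂, qₖ = aₖqₖ₋₁ + qₖ₋₂ (with p₋₁=1, p₋₂=0, q₋₁=0, q₋₂=1):
  k=0: a=10, p=10, q=1
  k=1: a=6, p=61, q=6
  k=2: a=1, p=71, q=7
  k=3: a=1, p=132, q=13

132/13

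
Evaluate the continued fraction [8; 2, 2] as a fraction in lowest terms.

42/5

Fold from the inside: start with 2/1.
  2 + 1/2 = 5/2
  8 + 2/5 = 42/5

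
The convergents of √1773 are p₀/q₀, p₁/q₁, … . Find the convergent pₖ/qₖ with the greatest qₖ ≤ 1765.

√1773 = [42; 9, 2, 1, 8, 1, 2, 9, 84, …] (period length 8).
Convergents:
  p_0/q_0 = 42/1
  p_1/q_1 = 379/9
  p_2/q_2 = 800/19
  p_3/q_3 = 1179/28
  p_4/q_4 = 10232/243
  p_5/q_5 = 11411/271
  p_6/q_6 = 33054/785
  p_7/q_7 = 308897/7336
q_6 = 785 ≤ 1765 < 7336 = q_7, so the answer is 33054/785.

33054/785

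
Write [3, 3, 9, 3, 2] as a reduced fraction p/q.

671/202

Using pₖ = aₖpₖ₋₁ + pₖ₋₂ and qₖ = aₖqₖ₋₁ + qₖ₋₂:
  k=0: a=3, p=3, q=1
  k=1: a=3, p=10, q=3
  k=2: a=9, p=93, q=28
  k=3: a=3, p=289, q=87
  k=4: a=2, p=671, q=202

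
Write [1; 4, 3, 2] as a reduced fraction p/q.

37/30

Fold from the inside: start with 2/1.
  3 + 1/2 = 7/2
  4 + 2/7 = 30/7
  1 + 7/30 = 37/30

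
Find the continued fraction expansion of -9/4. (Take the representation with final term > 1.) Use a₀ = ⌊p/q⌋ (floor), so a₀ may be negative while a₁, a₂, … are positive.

[-3; 1, 3]

-9 = -3×4 + 3
4 = 1×3 + 1
3 = 3×1 + 0  (stop)
So -9/4 = [-3; 1, 3].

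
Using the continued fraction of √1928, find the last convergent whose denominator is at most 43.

√1928 = [43; 1, 9, 1, 86, …] (period length 4).
Convergents:
  p_0/q_0 = 43/1
  p_1/q_1 = 44/1
  p_2/q_2 = 439/10
  p_3/q_3 = 483/11
  p_4/q_4 = 41977/956
q_3 = 11 ≤ 43 < 956 = q_4, so the answer is 483/11.

483/11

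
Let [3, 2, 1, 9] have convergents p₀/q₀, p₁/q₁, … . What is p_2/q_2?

10/3

Using pₖ = aₖpₖ₋₁ + pₖ₋₂, qₖ = aₖqₖ₋₁ + qₖ₋₂ (with p₋₁=1, p₋₂=0, q₋₁=0, q₋₂=1):
  k=0: a=3, p=3, q=1
  k=1: a=2, p=7, q=2
  k=2: a=1, p=10, q=3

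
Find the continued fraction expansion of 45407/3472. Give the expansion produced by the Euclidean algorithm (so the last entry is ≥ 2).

45407 = 13*3472 + 271
3472 = 12*271 + 220
271 = 1*220 + 51
220 = 4*51 + 16
51 = 3*16 + 3
16 = 5*3 + 1
3 = 3*1 + 0  (stop)
So 45407/3472 = [13; 12, 1, 4, 3, 5, 3].

[13; 12, 1, 4, 3, 5, 3]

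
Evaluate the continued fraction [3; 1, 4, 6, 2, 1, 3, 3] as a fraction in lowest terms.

4495/1181

Using pₖ = aₖpₖ₋₁ + pₖ₋₂ and qₖ = aₖqₖ₋₁ + qₖ₋₂:
  k=0: a=3, p=3, q=1
  k=1: a=1, p=4, q=1
  k=2: a=4, p=19, q=5
  k=3: a=6, p=118, q=31
  k=4: a=2, p=255, q=67
  k=5: a=1, p=373, q=98
  k=6: a=3, p=1374, q=361
  k=7: a=3, p=4495, q=1181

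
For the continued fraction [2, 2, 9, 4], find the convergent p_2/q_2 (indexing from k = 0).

Using pₖ = aₖpₖ₋₁ + pₖ₋₂, qₖ = aₖqₖ₋₁ + qₖ₋₂ (with p₋₁=1, p₋₂=0, q₋₁=0, q₋₂=1):
  k=0: a=2, p=2, q=1
  k=1: a=2, p=5, q=2
  k=2: a=9, p=47, q=19

47/19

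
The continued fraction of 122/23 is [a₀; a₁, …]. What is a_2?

3

122 = 5·23 + 7   →  a_0 = 5
23 = 3·7 + 2   →  a_1 = 3
7 = 3·2 + 1   →  a_2 = 3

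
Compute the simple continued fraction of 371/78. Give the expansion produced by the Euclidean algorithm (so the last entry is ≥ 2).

[4; 1, 3, 9, 2]

371 = 4·78 + 59
78 = 1·59 + 19
59 = 3·19 + 2
19 = 9·2 + 1
2 = 2·1 + 0  (stop)
So 371/78 = [4; 1, 3, 9, 2].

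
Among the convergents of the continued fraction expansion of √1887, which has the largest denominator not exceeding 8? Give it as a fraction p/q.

√1887 = [43; 2, 3, 1, 1, 1, 3, 2, 86, …] (period length 8).
Convergents:
  p_0/q_0 = 43/1
  p_1/q_1 = 87/2
  p_2/q_2 = 304/7
  p_3/q_3 = 391/9
q_2 = 7 ≤ 8 < 9 = q_3, so the answer is 304/7.

304/7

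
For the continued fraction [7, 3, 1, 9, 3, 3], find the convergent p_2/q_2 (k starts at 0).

Using pₖ = aₖpₖ₋₁ + pₖ₋₂, qₖ = aₖqₖ₋₁ + qₖ₋₂ (with p₋₁=1, p₋₂=0, q₋₁=0, q₋₂=1):
  k=0: a=7, p=7, q=1
  k=1: a=3, p=22, q=3
  k=2: a=1, p=29, q=4

29/4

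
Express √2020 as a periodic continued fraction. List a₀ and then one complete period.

[44; 1, 16, 1, 88]

a₀ = ⌊√2020⌋ = 44.
With m₀=0, d₀=1 and mₖ₊₁ = dₖaₖ − mₖ, dₖ₊₁ = (n − mₖ₊₁²)/dₖ, aₖ₊₁ = ⌊(a₀+mₖ₊₁)/dₖ₊₁⌋:
  k=1: m=44, d=84, a=1
  k=2: m=40, d=5, a=16
  k=3: m=40, d=84, a=1
  k=4: m=44, d=1, a=88
d=1 and a=2a₀=88 at k=4, so the next step gives (m, d) = (44, 84) again — its k=1 value — and the period has length 4.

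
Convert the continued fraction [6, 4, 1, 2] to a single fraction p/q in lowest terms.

87/14

Fold from the inside: start with 2/1.
  1 + 1/2 = 3/2
  4 + 2/3 = 14/3
  6 + 3/14 = 87/14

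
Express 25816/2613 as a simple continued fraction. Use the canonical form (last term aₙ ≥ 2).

25816 = 9·2613 + 2299
2613 = 1·2299 + 314
2299 = 7·314 + 101
314 = 3·101 + 11
101 = 9·11 + 2
11 = 5·2 + 1
2 = 2·1 + 0  (stop)
So 25816/2613 = [9; 1, 7, 3, 9, 5, 2].

[9; 1, 7, 3, 9, 5, 2]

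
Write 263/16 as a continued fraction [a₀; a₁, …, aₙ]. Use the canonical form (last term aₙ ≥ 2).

[16; 2, 3, 2]

263 = 16×16 + 7
16 = 2×7 + 2
7 = 3×2 + 1
2 = 2×1 + 0  (stop)
So 263/16 = [16; 2, 3, 2].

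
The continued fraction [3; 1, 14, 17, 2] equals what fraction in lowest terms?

Fold from the inside: start with 2/1.
  17 + 1/2 = 35/2
  14 + 2/35 = 492/35
  1 + 35/492 = 527/492
  3 + 492/527 = 2073/527

2073/527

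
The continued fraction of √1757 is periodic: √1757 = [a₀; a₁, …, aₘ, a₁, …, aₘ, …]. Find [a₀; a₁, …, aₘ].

[41; 1, 10, 1, 82]

a₀ = ⌊√1757⌋ = 41.
With m₀=0, d₀=1 and mₖ₊₁ = dₖaₖ − mₖ, dₖ₊₁ = (n − mₖ₊₁²)/dₖ, aₖ₊₁ = ⌊(a₀+mₖ₊₁)/dₖ₊₁⌋:
  k=1: m=41, d=76, a=1
  k=2: m=35, d=7, a=10
  k=3: m=35, d=76, a=1
  k=4: m=41, d=1, a=82
d=1 and a=2a₀=82 at k=4, so the next step gives (m, d) = (41, 76) again — its k=1 value — and the period has length 4.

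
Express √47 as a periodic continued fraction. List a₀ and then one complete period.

[6; 1, 5, 1, 12]

a₀ = ⌊√47⌋ = 6.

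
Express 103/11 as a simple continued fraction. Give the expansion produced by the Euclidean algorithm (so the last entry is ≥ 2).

[9; 2, 1, 3]

103 = 9·11 + 4
11 = 2·4 + 3
4 = 1·3 + 1
3 = 3·1 + 0  (stop)
So 103/11 = [9; 2, 1, 3].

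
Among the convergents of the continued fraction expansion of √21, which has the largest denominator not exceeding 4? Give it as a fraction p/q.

√21 = [4; 1, 1, 2, 1, 1, 8, …] (period length 6).
Convergents:
  p_0/q_0 = 4/1
  p_1/q_1 = 5/1
  p_2/q_2 = 9/2
  p_3/q_3 = 23/5
q_2 = 2 ≤ 4 < 5 = q_3, so the answer is 9/2.

9/2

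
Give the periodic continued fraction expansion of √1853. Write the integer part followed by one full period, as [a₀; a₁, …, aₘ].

[43; 21, 1, 1, 21, 86]

a₀ = ⌊√1853⌋ = 43.
With m₀=0, d₀=1 and mₖ₊₁ = dₖaₖ − mₖ, dₖ₊₁ = (n − mₖ₊₁²)/dₖ, aₖ₊₁ = ⌊(a₀+mₖ₊₁)/dₖ₊₁⌋:
  k=1: m=43, d=4, a=21
  k=2: m=41, d=43, a=1
  k=3: m=2, d=43, a=1
  k=4: m=41, d=4, a=21
  k=5: m=43, d=1, a=86
d=1 and a=2a₀=86 at k=5, so the next step gives (m, d) = (43, 4) again — its k=1 value — and the period has length 5.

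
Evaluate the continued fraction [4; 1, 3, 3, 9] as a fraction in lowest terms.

Using pₖ = aₖpₖ₋₁ + pₖ₋₂ and qₖ = aₖqₖ₋₁ + qₖ₋₂:
  k=0: a=4, p=4, q=1
  k=1: a=1, p=5, q=1
  k=2: a=3, p=19, q=4
  k=3: a=3, p=62, q=13
  k=4: a=9, p=577, q=121

577/121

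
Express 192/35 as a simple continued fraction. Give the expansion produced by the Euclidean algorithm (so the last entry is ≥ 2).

[5; 2, 17]

192 = 5·35 + 17
35 = 2·17 + 1
17 = 17·1 + 0  (stop)
So 192/35 = [5; 2, 17].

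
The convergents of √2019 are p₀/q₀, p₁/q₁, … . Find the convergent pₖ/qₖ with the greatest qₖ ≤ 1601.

√2019 = [44; 1, 13, 1, 88, …] (period length 4).
Convergents:
  p_0/q_0 = 44/1
  p_1/q_1 = 45/1
  p_2/q_2 = 629/14
  p_3/q_3 = 674/15
  p_4/q_4 = 59941/1334
  p_5/q_5 = 60615/1349
  p_6/q_6 = 847936/18871
q_5 = 1349 ≤ 1601 < 18871 = q_6, so the answer is 60615/1349.

60615/1349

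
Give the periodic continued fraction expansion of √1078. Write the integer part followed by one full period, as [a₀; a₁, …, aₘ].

[32; 1, 4, 1, 64]

a₀ = ⌊√1078⌋ = 32.
With m₀=0, d₀=1 and mₖ₊₁ = dₖaₖ − mₖ, dₖ₊₁ = (n − mₖ₊₁²)/dₖ, aₖ₊₁ = ⌊(a₀+mₖ₊₁)/dₖ₊₁⌋:
  k=1: m=32, d=54, a=1
  k=2: m=22, d=11, a=4
  k=3: m=22, d=54, a=1
  k=4: m=32, d=1, a=64
d=1 and a=2a₀=64 at k=4, so the next step gives (m, d) = (32, 54) again — its k=1 value — and the period has length 4.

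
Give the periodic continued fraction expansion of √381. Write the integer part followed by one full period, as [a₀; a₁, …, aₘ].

a₀ = ⌊√381⌋ = 19.
With m₀=0, d₀=1 and mₖ₊₁ = dₖaₖ − mₖ, dₖ₊₁ = (n − mₖ₊₁²)/dₖ, aₖ₊₁ = ⌊(a₀+mₖ₊₁)/dₖ₊₁⌋:
  k=1: m=19, d=20, a=1
  k=2: m=1, d=19, a=1
  k=3: m=18, d=3, a=12
  k=4: m=18, d=19, a=1
  k=5: m=1, d=20, a=1
  k=6: m=19, d=1, a=38
d=1 and a=2a₀=38 at k=6, so the next step gives (m, d) = (19, 20) again — its k=1 value — and the period has length 6.

[19; 1, 1, 12, 1, 1, 38]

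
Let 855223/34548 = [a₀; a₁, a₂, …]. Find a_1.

855223 = 24·34548 + 26071   →  a_0 = 24
34548 = 1·26071 + 8477   →  a_1 = 1

1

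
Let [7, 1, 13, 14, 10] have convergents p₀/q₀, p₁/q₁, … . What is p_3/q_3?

1562/197

Using pₖ = aₖpₖ₋₁ + pₖ₋₂, qₖ = aₖqₖ₋₁ + qₖ₋₂ (with p₋₁=1, p₋₂=0, q₋₁=0, q₋₂=1):
  k=0: a=7, p=7, q=1
  k=1: a=1, p=8, q=1
  k=2: a=13, p=111, q=14
  k=3: a=14, p=1562, q=197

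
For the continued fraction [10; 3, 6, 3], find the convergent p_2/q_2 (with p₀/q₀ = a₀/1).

196/19

Using pₖ = aₖpₖ₋₁ + pₖ₋₂, qₖ = aₖqₖ₋₁ + qₖ₋₂ (with p₋₁=1, p₋₂=0, q₋₁=0, q₋₂=1):
  k=0: a=10, p=10, q=1
  k=1: a=3, p=31, q=3
  k=2: a=6, p=196, q=19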